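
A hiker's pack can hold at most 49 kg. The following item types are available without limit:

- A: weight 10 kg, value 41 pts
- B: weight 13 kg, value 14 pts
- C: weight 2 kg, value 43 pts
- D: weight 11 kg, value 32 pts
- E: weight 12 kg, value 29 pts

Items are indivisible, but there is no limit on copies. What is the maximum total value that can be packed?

1032 pts

Best value-per-unit is C at 43/2, and filling with it alone uses weight 24×2=48. No mix of the others beats 24×43 = 1032.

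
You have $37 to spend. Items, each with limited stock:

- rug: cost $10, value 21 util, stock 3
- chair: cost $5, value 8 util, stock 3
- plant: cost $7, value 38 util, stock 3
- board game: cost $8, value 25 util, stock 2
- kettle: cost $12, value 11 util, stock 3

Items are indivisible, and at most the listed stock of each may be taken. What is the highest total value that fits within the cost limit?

164 util

Top feasible selections:
- 3×plant + 2×board game: cost 37, value 164
- 1×chair + 3×plant + 1×board game: cost 34, value 147
- 1×rug + 1×chair + 3×plant: cost 36, value 143
Best: 164 util.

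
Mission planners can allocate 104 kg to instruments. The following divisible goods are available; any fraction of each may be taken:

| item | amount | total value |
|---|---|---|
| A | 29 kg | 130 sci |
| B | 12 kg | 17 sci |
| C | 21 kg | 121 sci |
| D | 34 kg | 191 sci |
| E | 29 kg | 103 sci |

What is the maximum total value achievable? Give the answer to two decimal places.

513.03

Take in order of value per unit:
- C (121/21 per unit): all 21 → value 121, running total 121.00
- D (191/34 per unit): all 34 → value 191, running total 312.00
- A (130/29 per unit): all 29 → value 130, running total 442.00
- E (103/29 per unit): 20 of 29 → value 20×103/29 = 71.0345, running total 513.03
Total 513.03.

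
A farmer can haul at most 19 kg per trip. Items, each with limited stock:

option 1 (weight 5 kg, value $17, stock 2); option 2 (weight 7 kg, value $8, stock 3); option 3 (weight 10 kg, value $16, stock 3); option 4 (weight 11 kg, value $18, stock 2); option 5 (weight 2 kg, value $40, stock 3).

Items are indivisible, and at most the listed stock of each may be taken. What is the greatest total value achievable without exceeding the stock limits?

Best selections within weight 19 and stock limits:
- 2×option 1 + 3×option 5: weight 16, value 154
- 1×option 1 + 1×option 2 + 3×option 5: weight 18, value 145
Best: $154.

$154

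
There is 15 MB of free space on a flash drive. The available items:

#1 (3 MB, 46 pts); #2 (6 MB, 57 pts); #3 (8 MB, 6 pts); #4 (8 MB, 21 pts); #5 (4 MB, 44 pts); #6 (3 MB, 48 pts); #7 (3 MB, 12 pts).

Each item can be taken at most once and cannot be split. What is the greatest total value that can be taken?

163 pts

Check high-value combinations within 15 MB:
- #1+#2+#6+#7: size 3+6+3+3=15, value 46+57+48+12=163
- #1+#2+#6: size 3+6+3=12, value 46+57+48=151
- #1+#5+#6+#7: size 3+4+3+3=13, value 46+44+48+12=150
- #2+#5+#6: size 6+4+3=13, value 57+44+48=149
- #1+#2+#5: size 3+6+4=13, value 46+57+44=147
Best: 163 pts.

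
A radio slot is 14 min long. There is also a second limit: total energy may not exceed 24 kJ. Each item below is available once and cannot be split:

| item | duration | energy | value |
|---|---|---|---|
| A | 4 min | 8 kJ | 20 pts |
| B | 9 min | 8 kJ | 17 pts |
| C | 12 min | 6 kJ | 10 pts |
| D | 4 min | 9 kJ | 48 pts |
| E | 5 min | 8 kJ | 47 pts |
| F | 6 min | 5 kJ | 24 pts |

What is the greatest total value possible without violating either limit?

95 pts

Feasible sets respecting both limits:
- D+E: duration 9, energy 17, value 95
- A+D+F: duration 14, energy 22, value 92
- D+F: duration 10, energy 14, value 72
Best: 95 pts.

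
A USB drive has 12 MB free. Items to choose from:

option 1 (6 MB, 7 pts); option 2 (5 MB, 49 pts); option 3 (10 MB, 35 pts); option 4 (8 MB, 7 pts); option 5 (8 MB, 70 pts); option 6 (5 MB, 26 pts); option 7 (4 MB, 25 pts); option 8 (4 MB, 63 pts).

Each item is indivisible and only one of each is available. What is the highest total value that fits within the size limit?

133 pts

Check high-value combinations within 12 MB:
- option 5+option 8: size 8+4=12, value 70+63=133
- option 2+option 8: size 5+4=9, value 49+63=112
- option 5+option 7: size 8+4=12, value 70+25=95
- option 6+option 8: size 5+4=9, value 26+63=89
- option 7+option 8: size 4+4=8, value 25+63=88
Best: 133 pts.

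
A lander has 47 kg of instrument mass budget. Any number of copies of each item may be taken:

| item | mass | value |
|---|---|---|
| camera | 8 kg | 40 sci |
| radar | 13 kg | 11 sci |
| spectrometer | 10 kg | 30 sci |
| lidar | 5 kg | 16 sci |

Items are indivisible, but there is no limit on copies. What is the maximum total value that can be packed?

Best value-per-unit is camera at 40/8; filling with it alone gives 5×40 = 200.
Optimal mix: 5×camera + 1×lidar → mass 45, value 216.

216 sci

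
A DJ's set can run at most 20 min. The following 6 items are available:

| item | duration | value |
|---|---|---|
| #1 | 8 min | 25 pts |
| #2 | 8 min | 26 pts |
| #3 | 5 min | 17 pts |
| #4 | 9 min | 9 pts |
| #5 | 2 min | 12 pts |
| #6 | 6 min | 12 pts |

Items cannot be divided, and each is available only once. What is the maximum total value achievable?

63 pts

This is a 0/1 knapsack; check combinations near the capacity.
- #1+#2+#5: duration 8+8+2=18, value 25+26+12=63
- #2+#3+#5: duration 8+5+2=15, value 26+17+12=55
- #2+#3+#6: duration 8+5+6=19, value 26+17+12=55
- #1+#3+#5: duration 8+5+2=15, value 25+17+12=54
Best: 63 pts.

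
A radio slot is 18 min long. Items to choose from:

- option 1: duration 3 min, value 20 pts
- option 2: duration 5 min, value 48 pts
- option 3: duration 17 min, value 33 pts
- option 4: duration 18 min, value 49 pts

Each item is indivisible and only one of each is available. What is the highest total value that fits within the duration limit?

68 pts

Check high-value combinations within 18 min:
- option 1+option 2: duration 3+5=8, value 20+48=68
- option 4: duration 18, value 49
- option 2: duration 5, value 48
- option 3: duration 17, value 33
Best: 68 pts.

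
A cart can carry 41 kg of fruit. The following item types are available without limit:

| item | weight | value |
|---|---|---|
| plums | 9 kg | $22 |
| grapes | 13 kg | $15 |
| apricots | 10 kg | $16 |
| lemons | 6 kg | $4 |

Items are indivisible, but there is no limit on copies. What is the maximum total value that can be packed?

$88

Best value-per-unit is plums at 22/9, and filling with it alone uses weight 4×9=36. No mix of the others beats 4×22 = 88.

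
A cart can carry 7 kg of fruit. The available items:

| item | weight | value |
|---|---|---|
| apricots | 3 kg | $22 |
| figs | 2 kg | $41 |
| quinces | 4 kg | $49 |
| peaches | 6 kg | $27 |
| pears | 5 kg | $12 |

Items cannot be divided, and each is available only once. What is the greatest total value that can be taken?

$90

Check high-value combinations within 7 kg:
- figs+quinces: weight 2+4=6, value 41+49=90
- apricots+quinces: weight 3+4=7, value 22+49=71
- apricots+figs: weight 3+2=5, value 22+41=63
Best: $90.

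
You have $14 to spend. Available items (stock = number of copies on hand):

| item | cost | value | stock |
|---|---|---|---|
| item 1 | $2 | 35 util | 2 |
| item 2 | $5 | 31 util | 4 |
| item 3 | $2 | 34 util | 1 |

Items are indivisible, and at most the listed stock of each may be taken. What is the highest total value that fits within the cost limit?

Top feasible selections:
- 2×item 1 + 1×item 2 + 1×item 3: cost 11, value 135
- 2×item 1 + 2×item 2: cost 14, value 132
- 1×item 1 + 2×item 2 + 1×item 3: cost 14, value 131
- 2×item 1 + 1×item 3: cost 6, value 104
Best: 135 util.

135 util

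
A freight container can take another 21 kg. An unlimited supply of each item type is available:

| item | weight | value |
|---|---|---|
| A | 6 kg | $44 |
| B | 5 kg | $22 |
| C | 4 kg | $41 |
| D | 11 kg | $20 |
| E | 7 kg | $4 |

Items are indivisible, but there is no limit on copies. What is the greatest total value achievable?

Best value-per-unit is C at 41/4, and filling with it alone uses weight 5×4=20. No mix of the others beats 5×41 = 205.

$205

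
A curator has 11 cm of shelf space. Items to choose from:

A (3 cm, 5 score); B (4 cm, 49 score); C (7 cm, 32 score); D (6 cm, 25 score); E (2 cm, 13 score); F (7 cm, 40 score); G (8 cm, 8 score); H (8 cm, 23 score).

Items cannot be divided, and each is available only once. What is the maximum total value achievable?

Check high-value combinations within 11 cm:
- B+F: length 4+7=11, value 49+40=89
- B+C: length 4+7=11, value 49+32=81
- B+D: length 4+6=10, value 49+25=74
- A+B+E: length 3+4+2=9, value 5+49+13=67
Best: 89 score.

89 score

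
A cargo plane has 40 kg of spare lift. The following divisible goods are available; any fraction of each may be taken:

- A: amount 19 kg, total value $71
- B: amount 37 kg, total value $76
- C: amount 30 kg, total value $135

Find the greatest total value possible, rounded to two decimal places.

Take in order of value per unit:
- C (135/30 per unit): all 30 → value 135, running total 135.00
- A (71/19 per unit): 10 of 19 → value 10×71/19 = 37.3684, running total 172.37
Total 172.37.

172.37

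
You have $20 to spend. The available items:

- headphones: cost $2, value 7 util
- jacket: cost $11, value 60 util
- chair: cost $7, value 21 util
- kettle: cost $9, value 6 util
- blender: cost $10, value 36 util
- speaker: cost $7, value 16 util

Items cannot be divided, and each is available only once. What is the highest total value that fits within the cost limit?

Check high-value combinations within $20:
- headphones+jacket+chair: cost 2+11+7=20, value 7+60+21=88
- headphones+jacket+speaker: cost 2+11+7=20, value 7+60+16=83
- jacket+chair: cost 11+7=18, value 60+21=81
- jacket+speaker: cost 11+7=18, value 60+16=76
- headphones+jacket: cost 2+11=13, value 7+60=67
Best: 88 util.

88 util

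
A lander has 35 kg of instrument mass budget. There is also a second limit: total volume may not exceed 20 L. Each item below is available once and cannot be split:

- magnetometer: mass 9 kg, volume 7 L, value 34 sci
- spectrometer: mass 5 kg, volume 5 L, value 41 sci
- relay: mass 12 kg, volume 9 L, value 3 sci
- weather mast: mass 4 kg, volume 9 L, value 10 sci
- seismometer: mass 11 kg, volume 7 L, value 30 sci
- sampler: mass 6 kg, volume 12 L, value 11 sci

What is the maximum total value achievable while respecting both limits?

105 sci

Feasible sets respecting both limits:
- magnetometer+spectrometer+seismometer: mass 25, volume 19, value 105
- magnetometer+spectrometer: mass 14, volume 12, value 75
- spectrometer+seismometer: mass 16, volume 12, value 71
Best: 105 sci.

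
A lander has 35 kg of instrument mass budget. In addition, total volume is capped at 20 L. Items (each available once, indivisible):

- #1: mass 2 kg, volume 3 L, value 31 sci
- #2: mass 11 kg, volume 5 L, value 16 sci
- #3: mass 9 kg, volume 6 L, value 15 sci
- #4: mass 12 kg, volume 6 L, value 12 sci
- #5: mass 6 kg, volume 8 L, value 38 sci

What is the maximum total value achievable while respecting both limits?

Feasible sets respecting both limits:
- #1+#2+#5: mass 19, volume 16, value 85
- #1+#3+#5: mass 17, volume 17, value 84
- #1+#4+#5: mass 20, volume 17, value 81
Best: 85 sci.

85 sci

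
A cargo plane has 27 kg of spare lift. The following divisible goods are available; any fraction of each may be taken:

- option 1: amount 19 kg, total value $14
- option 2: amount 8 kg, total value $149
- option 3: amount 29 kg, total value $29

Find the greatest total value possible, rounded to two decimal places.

168.00

Take in order of value per unit:
- option 2 (149/8 per unit): all 8 → value 149, running total 149.00
- option 3 (29/29 per unit): 19 of 29 → value 19×29/29 = 19.0000, running total 168.00
Total 168.00.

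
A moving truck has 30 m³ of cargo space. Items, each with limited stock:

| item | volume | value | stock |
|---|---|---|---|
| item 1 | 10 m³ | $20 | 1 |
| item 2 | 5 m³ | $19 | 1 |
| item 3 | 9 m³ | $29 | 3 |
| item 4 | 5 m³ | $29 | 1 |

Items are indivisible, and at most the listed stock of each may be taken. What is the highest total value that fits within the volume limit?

Best selections within volume 30 and stock limits:
- 1×item 2 + 2×item 3 + 1×item 4: volume 28, value 106
- 1×item 1 + 1×item 2 + 1×item 3 + 1×item 4: volume 29, value 97
- 2×item 3 + 1×item 4: volume 23, value 87
- 3×item 3: volume 27, value 87
Best: $106.

$106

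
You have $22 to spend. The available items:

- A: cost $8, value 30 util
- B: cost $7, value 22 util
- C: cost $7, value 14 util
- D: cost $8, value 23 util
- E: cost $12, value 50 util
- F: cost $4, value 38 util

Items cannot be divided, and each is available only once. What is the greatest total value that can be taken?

This is a 0/1 knapsack; check combinations near the capacity.
- A+D+F: cost 8+8+4=20, value 30+23+38=91
- A+B+F: cost 8+7+4=19, value 30+22+38=90
- E+F: cost 12+4=16, value 50+38=88
- B+D+F: cost 7+8+4=19, value 22+23+38=83
- A+C+F: cost 8+7+4=19, value 30+14+38=82
Best: 91 util.

91 util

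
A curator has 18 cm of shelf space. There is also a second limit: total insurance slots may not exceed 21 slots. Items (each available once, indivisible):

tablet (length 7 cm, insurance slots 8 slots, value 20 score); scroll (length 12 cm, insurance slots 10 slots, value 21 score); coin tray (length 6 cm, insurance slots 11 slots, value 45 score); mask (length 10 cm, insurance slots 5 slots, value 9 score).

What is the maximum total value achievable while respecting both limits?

Feasible sets respecting both limits:
- scroll+coin tray: length 18, insurance slots 21, value 66
- tablet+coin tray: length 13, insurance slots 19, value 65
- coin tray+mask: length 16, insurance slots 16, value 54
- coin tray: length 6, insurance slots 11, value 45
Best: 66 score.

66 score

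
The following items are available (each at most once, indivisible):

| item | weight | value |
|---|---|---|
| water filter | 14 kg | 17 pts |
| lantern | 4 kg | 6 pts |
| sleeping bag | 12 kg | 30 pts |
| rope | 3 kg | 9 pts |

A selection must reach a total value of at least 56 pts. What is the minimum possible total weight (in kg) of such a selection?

Subsets with value ≥ 56, sorted by total weight:
- water filter+sleeping bag+rope: weight 29, value 56
- water filter+lantern+sleeping bag+rope: weight 33, value 62
Minimum weight: 29 kg.

29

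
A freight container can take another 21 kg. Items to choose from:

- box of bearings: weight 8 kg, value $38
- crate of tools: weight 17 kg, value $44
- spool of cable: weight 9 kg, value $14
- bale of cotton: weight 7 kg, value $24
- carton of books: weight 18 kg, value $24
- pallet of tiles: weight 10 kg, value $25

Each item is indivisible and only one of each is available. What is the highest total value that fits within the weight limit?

$63

Check high-value combinations within 21 kg:
- box of bearings+pallet of tiles: weight 8+10=18, value 38+25=63
- box of bearings+bale of cotton: weight 8+7=15, value 38+24=62
- box of bearings+spool of cable: weight 8+9=17, value 38+14=52
- bale of cotton+pallet of tiles: weight 7+10=17, value 24+25=49
Best: $63.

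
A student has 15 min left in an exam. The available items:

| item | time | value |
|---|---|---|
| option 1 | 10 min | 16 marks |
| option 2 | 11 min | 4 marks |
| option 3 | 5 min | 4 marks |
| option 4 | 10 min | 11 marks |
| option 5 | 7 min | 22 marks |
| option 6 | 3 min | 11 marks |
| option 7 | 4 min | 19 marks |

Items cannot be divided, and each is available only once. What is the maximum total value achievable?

Check high-value combinations within 15 min:
- option 5+option 6+option 7: time 7+3+4=14, value 22+11+19=52
- option 5+option 7: time 7+4=11, value 22+19=41
- option 3+option 5+option 6: time 5+7+3=15, value 4+22+11=37
- option 1+option 7: time 10+4=14, value 16+19=35
Best: 52 marks.

52 marks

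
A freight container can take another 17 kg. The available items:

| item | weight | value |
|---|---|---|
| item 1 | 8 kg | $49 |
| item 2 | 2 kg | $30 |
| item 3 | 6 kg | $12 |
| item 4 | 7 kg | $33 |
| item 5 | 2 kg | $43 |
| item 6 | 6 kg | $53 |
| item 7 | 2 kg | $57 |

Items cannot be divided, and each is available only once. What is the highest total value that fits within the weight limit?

$186

Check high-value combinations within 17 kg:
- item 4+item 5+item 6+item 7: weight 7+2+6+2=17, value 33+43+53+57=186
- item 2+item 5+item 6+item 7: weight 2+2+6+2=12, value 30+43+53+57=183
- item 1+item 2+item 5+item 7: weight 8+2+2+2=14, value 49+30+43+57=179
- item 2+item 4+item 6+item 7: weight 2+7+6+2=17, value 30+33+53+57=173
Best: $186.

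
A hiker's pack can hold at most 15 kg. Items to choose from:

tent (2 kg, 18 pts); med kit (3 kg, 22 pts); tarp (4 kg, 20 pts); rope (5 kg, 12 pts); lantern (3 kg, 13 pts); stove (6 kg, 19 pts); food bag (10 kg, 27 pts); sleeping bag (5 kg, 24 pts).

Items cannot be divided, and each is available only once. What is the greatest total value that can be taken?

Check high-value combinations within 15 kg:
- tent+med kit+tarp+sleeping bag: weight 2+3+4+5=14, value 18+22+20+24=84
- tent+med kit+tarp+stove: weight 2+3+4+6=15, value 18+22+20+19=79
- med kit+tarp+lantern+sleeping bag: weight 3+4+3+5=15, value 22+20+13+24=79
- tent+med kit+lantern+sleeping bag: weight 2+3+3+5=13, value 18+22+13+24=77
Best: 84 pts.

84 pts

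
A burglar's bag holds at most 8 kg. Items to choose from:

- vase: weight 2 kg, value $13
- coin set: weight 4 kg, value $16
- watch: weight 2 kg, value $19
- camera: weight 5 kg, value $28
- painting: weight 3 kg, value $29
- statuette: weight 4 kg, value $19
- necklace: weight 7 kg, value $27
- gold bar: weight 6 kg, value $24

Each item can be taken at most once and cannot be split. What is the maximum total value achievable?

This is a 0/1 knapsack; check combinations near the capacity.
- vase+watch+painting: weight 2+2+3=7, value 13+19+29=61
- camera+painting: weight 5+3=8, value 28+29=57
- vase+watch+statuette: weight 2+2+4=8, value 13+19+19=51
- watch+painting: weight 2+3=5, value 19+29=48
- painting+statuette: weight 3+4=7, value 29+19=48
Best: $61.

$61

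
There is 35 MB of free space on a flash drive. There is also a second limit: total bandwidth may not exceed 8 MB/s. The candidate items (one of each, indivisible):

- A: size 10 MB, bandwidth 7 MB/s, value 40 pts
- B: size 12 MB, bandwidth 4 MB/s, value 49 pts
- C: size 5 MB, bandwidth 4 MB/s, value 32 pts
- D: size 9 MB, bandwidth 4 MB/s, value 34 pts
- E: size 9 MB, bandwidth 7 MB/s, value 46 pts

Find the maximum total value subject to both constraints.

83 pts

Feasible sets respecting both limits:
- B+D: size 21, bandwidth 8, value 83
- B+C: size 17, bandwidth 8, value 81
- C+D: size 14, bandwidth 8, value 66
- B: size 12, bandwidth 4, value 49
Best: 83 pts.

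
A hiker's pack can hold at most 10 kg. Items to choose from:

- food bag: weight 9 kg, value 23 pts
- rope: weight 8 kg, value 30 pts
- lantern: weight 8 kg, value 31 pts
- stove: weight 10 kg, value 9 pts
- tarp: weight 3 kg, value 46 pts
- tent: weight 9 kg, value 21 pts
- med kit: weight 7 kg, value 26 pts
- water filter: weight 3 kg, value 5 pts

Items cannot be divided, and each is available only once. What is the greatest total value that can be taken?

72 pts

Check high-value combinations within 10 kg:
- tarp+med kit: weight 3+7=10, value 46+26=72
- tarp+water filter: weight 3+3=6, value 46+5=51
- tarp: weight 3, value 46
Best: 72 pts.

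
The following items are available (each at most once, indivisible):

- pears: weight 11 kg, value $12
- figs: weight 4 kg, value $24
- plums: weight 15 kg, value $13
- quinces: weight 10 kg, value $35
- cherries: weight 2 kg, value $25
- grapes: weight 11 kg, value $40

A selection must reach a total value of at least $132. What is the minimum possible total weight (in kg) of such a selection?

38

Subsets with value ≥ 132, sorted by total weight:
- pears+figs+quinces+cherries+grapes: weight 38, value 136
- figs+plums+quinces+cherries+grapes: weight 42, value 137
- pears+figs+plums+quinces+cherries+grapes: weight 53, value 149
Minimum weight: 38 kg.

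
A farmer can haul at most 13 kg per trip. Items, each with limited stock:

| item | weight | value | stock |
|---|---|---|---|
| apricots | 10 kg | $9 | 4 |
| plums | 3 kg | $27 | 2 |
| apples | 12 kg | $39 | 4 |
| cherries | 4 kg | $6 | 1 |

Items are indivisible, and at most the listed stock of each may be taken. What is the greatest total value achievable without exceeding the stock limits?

$60

Top feasible selections:
- 2×plums + 1×cherries: weight 10, value 60
- 2×plums: weight 6, value 54
- 1×apples: weight 12, value 39
- 1×apricots + 1×plums: weight 13, value 36
Best: $60.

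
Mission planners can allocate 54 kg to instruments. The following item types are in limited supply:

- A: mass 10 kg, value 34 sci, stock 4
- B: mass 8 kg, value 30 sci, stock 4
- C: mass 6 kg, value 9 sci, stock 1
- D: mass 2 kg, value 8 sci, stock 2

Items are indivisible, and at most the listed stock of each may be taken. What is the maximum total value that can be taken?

Top feasible selections:
- 2×A + 4×B + 1×D: mass 54, value 196
- 3×A + 3×B: mass 54, value 192
Best: 196 sci.

196 sci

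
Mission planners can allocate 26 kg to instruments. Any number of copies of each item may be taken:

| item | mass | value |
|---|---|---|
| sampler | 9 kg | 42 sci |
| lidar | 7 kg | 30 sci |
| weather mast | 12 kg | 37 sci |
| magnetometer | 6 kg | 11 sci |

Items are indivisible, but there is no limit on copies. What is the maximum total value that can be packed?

114 sci

Best value-per-unit is sampler at 42/9; filling with it alone gives 2×42 = 84.
Optimal mix: 2×sampler + 1×lidar → mass 25, value 114.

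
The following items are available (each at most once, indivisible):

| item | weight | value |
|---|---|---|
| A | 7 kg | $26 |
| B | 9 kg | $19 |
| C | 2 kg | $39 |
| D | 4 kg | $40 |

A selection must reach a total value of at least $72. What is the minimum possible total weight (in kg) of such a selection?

6

Subsets with value ≥ 72, sorted by total weight:
- C+D: weight 6, value 79
- A+C+D: weight 13, value 105
- B+C+D: weight 15, value 98
- A+B+C: weight 18, value 84
Minimum weight: 6 kg.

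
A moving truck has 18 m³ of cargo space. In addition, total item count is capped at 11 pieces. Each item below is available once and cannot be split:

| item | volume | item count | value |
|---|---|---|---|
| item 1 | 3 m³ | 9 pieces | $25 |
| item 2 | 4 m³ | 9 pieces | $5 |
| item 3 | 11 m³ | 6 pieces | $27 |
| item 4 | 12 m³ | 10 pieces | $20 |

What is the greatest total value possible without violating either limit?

Feasible sets respecting both limits:
- item 3: volume 11, item count 6, value 27
- item 1: volume 3, item count 9, value 25
- item 4: volume 12, item count 10, value 20
Best: $27.

$27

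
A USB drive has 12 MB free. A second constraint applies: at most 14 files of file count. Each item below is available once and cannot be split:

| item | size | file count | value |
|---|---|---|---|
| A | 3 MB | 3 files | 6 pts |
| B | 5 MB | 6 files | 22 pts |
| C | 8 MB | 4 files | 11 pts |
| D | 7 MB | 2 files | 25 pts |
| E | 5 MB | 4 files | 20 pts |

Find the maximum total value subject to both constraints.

47 pts

Feasible sets respecting both limits:
- B+D: size 12, file count 8, value 47
- D+E: size 12, file count 6, value 45
- B+E: size 10, file count 10, value 42
- A+D: size 10, file count 5, value 31
Best: 47 pts.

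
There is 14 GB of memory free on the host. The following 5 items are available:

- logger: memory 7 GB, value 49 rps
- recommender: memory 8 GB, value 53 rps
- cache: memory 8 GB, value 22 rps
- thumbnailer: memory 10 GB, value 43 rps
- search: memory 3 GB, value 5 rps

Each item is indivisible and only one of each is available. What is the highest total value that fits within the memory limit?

58 rps

This is a 0/1 knapsack; check combinations near the capacity.
- recommender+search: memory 8+3=11, value 53+5=58
- logger+search: memory 7+3=10, value 49+5=54
- recommender: memory 8, value 53
- logger: memory 7, value 49
- thumbnailer+search: memory 10+3=13, value 43+5=48
Best: 58 rps.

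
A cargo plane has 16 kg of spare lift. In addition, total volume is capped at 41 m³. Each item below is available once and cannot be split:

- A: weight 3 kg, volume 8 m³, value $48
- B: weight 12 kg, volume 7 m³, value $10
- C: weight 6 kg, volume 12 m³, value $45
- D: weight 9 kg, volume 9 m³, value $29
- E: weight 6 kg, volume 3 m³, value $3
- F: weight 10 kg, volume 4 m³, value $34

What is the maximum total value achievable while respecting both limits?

$96

Feasible sets respecting both limits:
- A+C+E: weight 15, volume 23, value 96
- A+C: weight 9, volume 20, value 93
- A+F: weight 13, volume 12, value 82
Best: $96.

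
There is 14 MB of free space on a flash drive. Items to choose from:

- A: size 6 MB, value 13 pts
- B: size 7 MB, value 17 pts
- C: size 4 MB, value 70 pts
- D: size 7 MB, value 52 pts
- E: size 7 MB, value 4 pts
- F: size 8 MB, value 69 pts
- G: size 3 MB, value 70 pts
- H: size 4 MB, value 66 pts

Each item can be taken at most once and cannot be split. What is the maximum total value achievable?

206 pts

Check high-value combinations within 14 MB:
- C+G+H: size 4+3+4=11, value 70+70+66=206
- C+D+G: size 4+7+3=14, value 70+52+70=192
- D+G+H: size 7+3+4=14, value 52+70+66=188
- B+C+G: size 7+4+3=14, value 17+70+70=157
Best: 206 pts.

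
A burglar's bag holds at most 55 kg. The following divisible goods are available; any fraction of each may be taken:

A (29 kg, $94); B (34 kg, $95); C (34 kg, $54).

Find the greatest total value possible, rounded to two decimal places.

Take in order of value per unit:
- A (94/29 per unit): all 29 → value 94, running total 94.00
- B (95/34 per unit): 26 of 34 → value 26×95/34 = 72.6471, running total 166.65
Total 166.65.

166.65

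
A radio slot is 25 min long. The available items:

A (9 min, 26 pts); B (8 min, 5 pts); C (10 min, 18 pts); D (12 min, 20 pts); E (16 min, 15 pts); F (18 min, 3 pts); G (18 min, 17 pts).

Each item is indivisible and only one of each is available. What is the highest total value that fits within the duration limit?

Check high-value combinations within 25 min:
- A+D: duration 9+12=21, value 26+20=46
- A+C: duration 9+10=19, value 26+18=44
- A+E: duration 9+16=25, value 26+15=41
- C+D: duration 10+12=22, value 18+20=38
Best: 46 pts.

46 pts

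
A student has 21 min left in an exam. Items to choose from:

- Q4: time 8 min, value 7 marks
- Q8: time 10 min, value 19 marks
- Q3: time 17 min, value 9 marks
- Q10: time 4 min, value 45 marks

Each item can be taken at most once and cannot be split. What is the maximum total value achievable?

Check high-value combinations within 21 min:
- Q8+Q10: time 10+4=14, value 19+45=64
- Q3+Q10: time 17+4=21, value 9+45=54
- Q4+Q10: time 8+4=12, value 7+45=52
- Q10: time 4, value 45
- Q4+Q8: time 8+10=18, value 7+19=26
Best: 64 marks.

64 marks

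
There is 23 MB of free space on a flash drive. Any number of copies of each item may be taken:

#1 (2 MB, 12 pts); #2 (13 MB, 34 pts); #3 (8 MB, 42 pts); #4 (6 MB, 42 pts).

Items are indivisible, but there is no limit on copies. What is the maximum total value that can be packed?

150 pts

Best value-per-unit is #4 at 42/6; filling with it alone gives 3×42 = 126.
Optimal mix: 2×#1 + 3×#4 → size 22, value 150.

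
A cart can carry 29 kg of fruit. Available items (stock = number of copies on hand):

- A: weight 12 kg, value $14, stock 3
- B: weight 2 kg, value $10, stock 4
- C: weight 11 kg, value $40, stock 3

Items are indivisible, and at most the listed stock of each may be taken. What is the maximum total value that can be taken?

$110

Top feasible selections:
- 3×B + 2×C: weight 28, value 110
- 2×B + 2×C: weight 26, value 100
- 1×B + 2×C: weight 24, value 90
Best: $110.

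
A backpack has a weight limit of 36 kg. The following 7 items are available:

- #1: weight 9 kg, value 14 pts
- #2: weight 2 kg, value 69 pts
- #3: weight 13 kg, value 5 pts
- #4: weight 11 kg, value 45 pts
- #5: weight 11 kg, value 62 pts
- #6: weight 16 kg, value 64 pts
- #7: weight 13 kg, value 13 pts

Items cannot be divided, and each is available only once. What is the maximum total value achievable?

Check high-value combinations within 36 kg:
- #2+#5+#6: weight 2+11+16=29, value 69+62+64=195
- #1+#2+#4+#5: weight 9+2+11+11=33, value 14+69+45+62=190
- #2+#4+#6: weight 2+11+16=29, value 69+45+64=178
- #2+#4+#5: weight 2+11+11=24, value 69+45+62=176
Best: 195 pts.

195 pts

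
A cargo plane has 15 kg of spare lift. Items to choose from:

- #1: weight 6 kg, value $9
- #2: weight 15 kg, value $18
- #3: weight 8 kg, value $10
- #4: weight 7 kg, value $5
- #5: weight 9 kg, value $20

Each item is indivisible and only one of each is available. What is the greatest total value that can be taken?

$29

This is a 0/1 knapsack; check combinations near the capacity.
- #1+#5: weight 6+9=15, value 9+20=29
- #5: weight 9, value 20
- #1+#3: weight 6+8=14, value 9+10=19
- #2: weight 15, value 18
- #3+#4: weight 8+7=15, value 10+5=15
Best: $29.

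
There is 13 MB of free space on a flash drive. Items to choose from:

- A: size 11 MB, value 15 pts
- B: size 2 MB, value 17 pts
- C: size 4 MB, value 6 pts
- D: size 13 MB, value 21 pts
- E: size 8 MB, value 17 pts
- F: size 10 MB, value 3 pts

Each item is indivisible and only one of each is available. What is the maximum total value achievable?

34 pts

This is a 0/1 knapsack; check combinations near the capacity.
- B+E: size 2+8=10, value 17+17=34
- A+B: size 11+2=13, value 15+17=32
- B+C: size 2+4=6, value 17+6=23
- C+E: size 4+8=12, value 6+17=23
Best: 34 pts.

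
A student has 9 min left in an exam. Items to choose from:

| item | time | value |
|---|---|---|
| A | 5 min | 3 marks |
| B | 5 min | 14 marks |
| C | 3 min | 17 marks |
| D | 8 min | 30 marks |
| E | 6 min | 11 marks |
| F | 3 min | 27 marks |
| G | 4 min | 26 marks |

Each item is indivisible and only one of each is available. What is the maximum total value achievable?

This is a 0/1 knapsack; check combinations near the capacity.
- F+G: time 3+4=7, value 27+26=53
- C+F: time 3+3=6, value 17+27=44
- C+G: time 3+4=7, value 17+26=43
- B+F: time 5+3=8, value 14+27=41
- B+G: time 5+4=9, value 14+26=40
Best: 53 marks.

53 marks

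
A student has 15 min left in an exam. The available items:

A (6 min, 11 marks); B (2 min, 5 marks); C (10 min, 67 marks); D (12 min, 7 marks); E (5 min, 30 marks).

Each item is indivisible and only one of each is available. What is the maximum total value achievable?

97 marks

Check high-value combinations within 15 min:
- C+E: time 10+5=15, value 67+30=97
- B+C: time 2+10=12, value 5+67=72
- C: time 10, value 67
- A+B+E: time 6+2+5=13, value 11+5+30=46
Best: 97 marks.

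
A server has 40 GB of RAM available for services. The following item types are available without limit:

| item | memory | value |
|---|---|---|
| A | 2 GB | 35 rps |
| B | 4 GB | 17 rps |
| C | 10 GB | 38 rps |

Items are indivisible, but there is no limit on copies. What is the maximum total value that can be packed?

700 rps

Best value-per-unit is A at 35/2, and filling with it alone uses memory 20×2=40. No mix of the others beats 20×35 = 700.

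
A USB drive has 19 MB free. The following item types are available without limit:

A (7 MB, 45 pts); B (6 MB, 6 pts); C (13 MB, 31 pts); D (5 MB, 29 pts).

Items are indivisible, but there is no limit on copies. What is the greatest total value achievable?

119 pts

Best value-per-unit is A at 45/7; filling with it alone gives 2×45 = 90.
Optimal mix: 2×A + 1×D → size 19, value 119.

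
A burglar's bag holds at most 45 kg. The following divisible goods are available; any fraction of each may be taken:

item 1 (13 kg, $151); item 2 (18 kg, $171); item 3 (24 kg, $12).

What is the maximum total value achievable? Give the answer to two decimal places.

Take in order of value per unit:
- item 1 (151/13 per unit): all 13 → value 151, running total 151.00
- item 2 (171/18 per unit): all 18 → value 171, running total 322.00
- item 3 (12/24 per unit): 14 of 24 → value 14×12/24 = 7.0000, running total 329.00
Total 329.00.

329.00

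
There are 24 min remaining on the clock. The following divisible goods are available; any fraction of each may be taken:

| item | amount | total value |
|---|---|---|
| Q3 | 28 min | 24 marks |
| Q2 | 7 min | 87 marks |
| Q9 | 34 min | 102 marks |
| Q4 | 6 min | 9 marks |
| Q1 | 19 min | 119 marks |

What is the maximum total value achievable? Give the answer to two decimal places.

Take in order of value per unit:
- Q2 (87/7 per unit): all 7 → value 87, running total 87.00
- Q1 (119/19 per unit): 17 of 19 → value 17×119/19 = 106.4737, running total 193.47
Total 193.47.

193.47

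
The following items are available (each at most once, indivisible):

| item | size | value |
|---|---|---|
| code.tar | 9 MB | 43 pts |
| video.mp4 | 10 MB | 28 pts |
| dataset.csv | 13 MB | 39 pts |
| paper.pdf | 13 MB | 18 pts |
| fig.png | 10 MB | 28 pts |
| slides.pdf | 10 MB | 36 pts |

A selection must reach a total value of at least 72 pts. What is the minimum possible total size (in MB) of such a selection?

Subsets with value ≥ 72, sorted by total size:
- code.tar+slides.pdf: size 19, value 79
- code.tar+dataset.csv: size 22, value 82
- dataset.csv+slides.pdf: size 23, value 75
Minimum size: 19 MB.

19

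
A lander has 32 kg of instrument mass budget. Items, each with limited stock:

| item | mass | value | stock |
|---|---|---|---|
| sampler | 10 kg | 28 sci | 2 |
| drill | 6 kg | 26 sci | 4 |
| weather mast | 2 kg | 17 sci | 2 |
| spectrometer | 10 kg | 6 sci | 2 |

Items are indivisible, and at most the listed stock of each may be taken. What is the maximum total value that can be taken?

Best selections within mass 32 and stock limits:
- 1×sampler + 3×drill + 2×weather mast: mass 32, value 140
- 4×drill + 2×weather mast: mass 28, value 138
- 1×sampler + 3×drill + 1×weather mast: mass 30, value 123
- 4×drill + 1×weather mast: mass 26, value 121
Best: 140 sci.

140 sci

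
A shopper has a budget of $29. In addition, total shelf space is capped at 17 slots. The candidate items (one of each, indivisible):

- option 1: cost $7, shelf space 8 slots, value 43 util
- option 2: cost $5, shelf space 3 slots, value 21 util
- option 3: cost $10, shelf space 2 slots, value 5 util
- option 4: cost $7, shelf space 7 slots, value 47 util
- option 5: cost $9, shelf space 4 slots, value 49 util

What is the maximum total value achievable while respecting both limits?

Feasible sets respecting both limits:
- option 2+option 4+option 5: cost 21, shelf space 14, value 117
- option 1+option 2+option 5: cost 21, shelf space 15, value 113
- option 3+option 4+option 5: cost 26, shelf space 13, value 101
Best: 117 util.

117 util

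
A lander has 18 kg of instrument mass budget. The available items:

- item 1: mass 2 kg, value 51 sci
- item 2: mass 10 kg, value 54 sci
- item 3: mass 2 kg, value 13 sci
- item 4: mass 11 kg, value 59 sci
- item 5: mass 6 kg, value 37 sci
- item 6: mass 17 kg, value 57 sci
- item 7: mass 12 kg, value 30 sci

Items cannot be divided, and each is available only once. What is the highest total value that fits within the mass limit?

142 sci

Check high-value combinations within 18 kg:
- item 1+item 2+item 5: mass 2+10+6=18, value 51+54+37=142
- item 1+item 3+item 4: mass 2+2+11=15, value 51+13+59=123
- item 1+item 2+item 3: mass 2+10+2=14, value 51+54+13=118
- item 1+item 4: mass 2+11=13, value 51+59=110
- item 1+item 2: mass 2+10=12, value 51+54=105
Best: 142 sci.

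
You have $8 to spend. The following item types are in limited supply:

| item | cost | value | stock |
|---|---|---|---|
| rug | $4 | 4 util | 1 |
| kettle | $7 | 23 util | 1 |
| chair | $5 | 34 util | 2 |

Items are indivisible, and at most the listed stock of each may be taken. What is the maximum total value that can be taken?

Best selections within cost 8 and stock limits:
- 1×chair: cost 5, value 34
- 1×kettle: cost 7, value 23
- 1×rug: cost 4, value 4
Best: 34 util.

34 util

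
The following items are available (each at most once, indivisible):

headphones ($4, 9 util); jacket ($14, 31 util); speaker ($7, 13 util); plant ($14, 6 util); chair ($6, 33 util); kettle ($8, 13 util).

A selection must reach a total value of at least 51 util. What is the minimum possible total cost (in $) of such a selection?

17

Subsets with value ≥ 51, sorted by total cost:
- headphones+speaker+chair: cost 17, value 55
- headphones+chair+kettle: cost 18, value 55
Minimum cost: 17 $.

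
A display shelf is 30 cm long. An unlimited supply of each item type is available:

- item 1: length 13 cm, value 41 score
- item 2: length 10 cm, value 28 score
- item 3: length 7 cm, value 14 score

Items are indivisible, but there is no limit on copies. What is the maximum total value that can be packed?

84 score

Best value-per-unit is item 1 at 41/13; filling with it alone gives 2×41 = 82.
Optimal mix: 3×item 2 → length 30, value 84.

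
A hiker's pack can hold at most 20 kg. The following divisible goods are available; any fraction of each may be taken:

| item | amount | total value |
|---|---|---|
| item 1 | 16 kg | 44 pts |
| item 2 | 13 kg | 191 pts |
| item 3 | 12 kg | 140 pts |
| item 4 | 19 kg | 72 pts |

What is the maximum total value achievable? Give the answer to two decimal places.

272.67

Take in order of value per unit:
- item 2 (191/13 per unit): all 13 → value 191, running total 191.00
- item 3 (140/12 per unit): 7 of 12 → value 7×140/12 = 81.6667, running total 272.67
Total 272.67.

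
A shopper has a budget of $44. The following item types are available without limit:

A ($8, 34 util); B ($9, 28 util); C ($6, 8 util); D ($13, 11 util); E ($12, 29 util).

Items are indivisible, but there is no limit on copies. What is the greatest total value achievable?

170 util

Best value-per-unit is A at 34/8, and filling with it alone uses cost 5×8=40. No mix of the others beats 5×34 = 170.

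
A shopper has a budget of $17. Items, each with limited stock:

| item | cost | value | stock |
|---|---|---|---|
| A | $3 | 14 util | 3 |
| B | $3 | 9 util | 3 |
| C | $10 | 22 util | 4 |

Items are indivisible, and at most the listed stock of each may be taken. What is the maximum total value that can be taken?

60 util

Top feasible selections:
- 3×A + 2×B: cost 15, value 60
- 2×A + 3×B: cost 15, value 55
- 3×A + 1×B: cost 12, value 51
Best: 60 util.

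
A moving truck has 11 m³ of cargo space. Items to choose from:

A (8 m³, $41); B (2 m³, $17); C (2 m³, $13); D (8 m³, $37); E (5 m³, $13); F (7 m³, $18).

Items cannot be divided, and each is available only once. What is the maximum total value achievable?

$58

Check high-value combinations within 11 m³:
- A+B: volume 8+2=10, value 41+17=58
- A+C: volume 8+2=10, value 41+13=54
- B+D: volume 2+8=10, value 17+37=54
Best: $58.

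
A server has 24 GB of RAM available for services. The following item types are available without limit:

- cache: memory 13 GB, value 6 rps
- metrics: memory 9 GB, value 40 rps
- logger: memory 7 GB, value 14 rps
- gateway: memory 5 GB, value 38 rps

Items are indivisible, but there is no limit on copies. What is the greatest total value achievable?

Best value-per-unit is gateway at 38/5; filling with it alone gives 4×38 = 152.
Optimal mix: 1×metrics + 3×gateway → memory 24, value 154.

154 rps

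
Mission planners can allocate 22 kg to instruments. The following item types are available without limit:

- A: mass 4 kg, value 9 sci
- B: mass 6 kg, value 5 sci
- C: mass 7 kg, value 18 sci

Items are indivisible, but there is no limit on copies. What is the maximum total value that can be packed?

Best value-per-unit is C at 18/7; filling with it alone gives 3×18 = 54.
Optimal mix: 2×A + 2×C → mass 22, value 54.

54 sci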